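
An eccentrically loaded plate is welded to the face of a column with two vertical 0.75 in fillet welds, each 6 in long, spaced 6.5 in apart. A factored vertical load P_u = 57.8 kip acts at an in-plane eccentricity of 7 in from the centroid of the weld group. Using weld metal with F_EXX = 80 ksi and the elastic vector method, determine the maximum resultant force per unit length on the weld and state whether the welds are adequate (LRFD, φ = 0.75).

Total weld length L_w = 12 in. Treat welds as unit-width lines.
Polar moment about centroid: J = 2[d³/12 + d(b/2)²] = 2[6³/12 + 6×3.25²] = 162.8 in³.
Direct shear f_v = P/L_w = 57.8 / 12 = 4.817 kip/in (vertical).
Torsion M = P·e = 57.8 × 7 = 404.6 kip·in.
Critical point at (x, y) = (3.25, 3) from centroid. f_tx = M·y/J = 7.458 kip/in; f_ty = M·x/J = 8.08 kip/in.
Resultant f_max = √[f_tx² + (f_v + f_ty)²] = √[7.458² + (4.817 + 8.08)²] = 14.9 kip/in.
Capacity per unit length: φr_n = 0.75 × 0.6 × 80 × (0.707 × 0.75) = 19.09 kip/in.
14.9 ≤ 19.09 → adequate.

f_max ≈ 14.9 kip/in; adequate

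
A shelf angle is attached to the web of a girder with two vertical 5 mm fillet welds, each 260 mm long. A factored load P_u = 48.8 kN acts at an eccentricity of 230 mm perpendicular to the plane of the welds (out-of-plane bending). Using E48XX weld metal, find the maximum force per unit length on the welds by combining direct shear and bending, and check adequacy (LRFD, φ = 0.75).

E48XX → F_EXX = 480 MPa.
L_w = 2 × 260 = 520 mm; section modulus (unit throat) S = 2 × L²/6 = 22530 mm².
Direct shear f_v = P/L_w = 48.8×10³/520 = 93.85 N/mm.
Moment M = P × e = 48.8×10³ × 230 = 11224000 N·mm; bending f_b = M/S = 498.1 N/mm.
f_max = √(f_v² + f_b²) = √(93.85² + 498.1²) = 506.9 N/mm.
φr_n = 0.75 × 0.6 × 480 × (0.707 × 5) = 763.6 N/mm → adequate.

f_max ≈ 507 N/mm; adequate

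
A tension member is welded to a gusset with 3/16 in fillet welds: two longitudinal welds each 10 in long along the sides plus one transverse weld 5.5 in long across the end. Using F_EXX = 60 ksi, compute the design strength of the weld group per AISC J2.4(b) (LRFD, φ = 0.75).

φR_n ≈ 91.3 kip

t_e = 0.707 × 0.1875 = 0.1326 in.
R_nwl = 0.6 × 60 × 0.1326 × 20 = 95.44 kip (longitudinal, 2 welds).
R_nwt = 0.6 × 60 × 0.1326 × 5.5 = 26.25 kip (transverse, base value).
(i) R_nwl + R_nwt = 121.7 kip; (ii) 0.85 R_nwl + 1.5 R_nwt = 120.5 kip.
R_n = max = 121.7 kip [governs: (i)]; φR_n = 91.27 kip.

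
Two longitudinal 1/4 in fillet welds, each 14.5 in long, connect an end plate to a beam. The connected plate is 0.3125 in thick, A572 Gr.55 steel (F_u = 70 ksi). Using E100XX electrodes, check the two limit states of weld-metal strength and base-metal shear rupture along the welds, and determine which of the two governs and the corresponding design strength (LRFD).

E100XX → F_EXX = 100 ksi.
t_e = 0.707 × 0.25 = 0.1767 in; L = 29 in.
Weld metal: φR_n = 0.75 × 0.6 × 100 × 0.1767 × 29 = 230.7 kip.
Base metal (shear rupture): φR_n = 0.75 × 0.6 × 70 × 0.3125 × 29 = 285.5 kip.
Governing: weld metal.

φR_n ≈ 231 kip (weld metal governs)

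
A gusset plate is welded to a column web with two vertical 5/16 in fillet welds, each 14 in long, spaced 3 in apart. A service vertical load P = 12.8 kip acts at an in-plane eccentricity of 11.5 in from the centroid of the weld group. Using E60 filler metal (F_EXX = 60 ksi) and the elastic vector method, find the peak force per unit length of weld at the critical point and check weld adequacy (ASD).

Total weld length L_w = 28 in. Treat welds as unit-width lines.
Polar moment about centroid: J = 2[d³/12 + d(b/2)²] = 2[14³/12 + 14×1.5²] = 520.3 in³.
Direct shear f_v = P/L_w = 12.8 / 28 = 0.4571 kip/in (vertical).
Torsion M = P·e = 12.8 × 11.5 = 147.2 kip·in.
Critical point at (x, y) = (1.5, 7) from centroid. f_tx = M·y/J = 1.98 kip/in; f_ty = M·x/J = 0.4243 kip/in.
Resultant f_max = √[f_tx² + (f_v + f_ty)²] = √[1.98² + (0.4571 + 0.4243)²] = 2.168 kip/in.
Capacity per unit length: r_n/Ω = (1/2.0) × 0.6 × 60 × (0.707 × 0.3125) = 3.977 kip/in.
2.168 ≤ 3.977 → adequate.

f_max ≈ 2.17 kip/in; adequate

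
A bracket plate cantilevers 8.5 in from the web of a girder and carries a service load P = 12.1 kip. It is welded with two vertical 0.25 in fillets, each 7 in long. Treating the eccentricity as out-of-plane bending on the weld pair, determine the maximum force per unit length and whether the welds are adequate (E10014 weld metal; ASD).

f_max ≈ 6.36 kip/in; NOT adequate

E100XX → F_EXX = 100 ksi.
L_w = 2 × 7 = 14 in; section modulus (unit throat) S = 2 × L²/6 = 16.33 in².
Direct shear f_v = P/L_w = 12.1/14 = 0.8643 kip/in.
Moment M = P × e = 12.1 × 8.5 = 102.85 kip·in; bending f_b = M/S = 6.297 kip/in.
f_max = √(f_v² + f_b²) = √(0.8643² + 6.297²) = 6.356 kip/in.
r_n/Ω = (1/2.0) × 0.6 × 100 × (0.707 × 0.25) = 5.302 kip/in → NOT adequate.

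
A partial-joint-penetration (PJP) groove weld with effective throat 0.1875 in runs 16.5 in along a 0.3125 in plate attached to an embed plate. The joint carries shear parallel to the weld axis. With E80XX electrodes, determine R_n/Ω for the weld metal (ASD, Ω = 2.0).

E80XX → F_EXX = 80 ksi.
Effective throat (given) t_e = 0.1875 in.
A_we = 0.1875 × 16.5 = 3.094 in².
F_nw = 0.6 F_EXX = 48 ksi.
R_n/Ω = (48 × 3.094) / 2.0 = 74.25 kip.

R_n/Ω ≈ 74.2 kip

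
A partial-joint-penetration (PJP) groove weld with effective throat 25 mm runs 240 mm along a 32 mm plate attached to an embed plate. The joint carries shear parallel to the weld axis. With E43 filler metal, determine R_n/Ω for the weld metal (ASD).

E43XX → F_EXX = 430 MPa.
Effective throat (given) t_e = 25 mm.
A_we = 25 × 240 = 6000 mm².
F_nw = 0.6 F_EXX = 258 MPa.
R_n/Ω = (258 × 6000) / 2.0 × 10⁻³ = 774 kN.

R_n/Ω ≈ 774 kN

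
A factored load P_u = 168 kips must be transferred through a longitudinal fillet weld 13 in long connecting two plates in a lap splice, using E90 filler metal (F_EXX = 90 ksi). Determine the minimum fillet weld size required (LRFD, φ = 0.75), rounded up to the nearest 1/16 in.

w = 1/2 in

Total weld length L = 13 in.
Required throat t_e = P_u / (φ × 0.6 F_EXX × L) = 168 / (0.75 × 0.6 × 90 × 13) = 0.3191 in.
Required leg w = t_e / 0.707 = 0.4513 in → use 1/2 in.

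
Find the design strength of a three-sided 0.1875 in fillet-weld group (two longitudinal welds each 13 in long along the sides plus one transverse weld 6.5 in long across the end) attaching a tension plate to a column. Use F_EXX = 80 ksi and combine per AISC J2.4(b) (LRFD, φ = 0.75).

φR_n ≈ 155 kips

t_e = 0.707 × 0.1875 = 0.1326 in.
R_nwl = 0.6 × 80 × 0.1326 × 26 = 165.4 kips (longitudinal, 2 welds).
R_nwt = 0.6 × 80 × 0.1326 × 6.5 = 41.36 kips (transverse, base value).
(i) R_nwl + R_nwt = 206.8 kips; (ii) 0.85 R_nwl + 1.5 R_nwt = 202.7 kips.
R_n = max = 206.8 kips [governs: (i)]; φR_n = 155.1 kips.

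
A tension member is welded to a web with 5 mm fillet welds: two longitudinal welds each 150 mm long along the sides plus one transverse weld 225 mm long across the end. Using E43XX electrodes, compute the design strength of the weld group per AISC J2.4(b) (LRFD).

E43XX → F_EXX = 430 MPa.
t_e = 0.707 × 5 = 3.535 mm.
R_nwl = 0.6 × 430 × 3.535 × 300 × 10⁻³ = 273.6 kN (longitudinal, 2 welds).
R_nwt = 0.6 × 430 × 3.535 × 225 × 10⁻³ = 205.2 kN (transverse, base value).
(i) R_nwl + R_nwt = 478.8 kN; (ii) 0.85 R_nwl + 1.5 R_nwt = 540.4 kN.
R_n = max = 540.4 kN [governs: (ii)]; φR_n = 405.3 kN.

φR_n ≈ 405 kN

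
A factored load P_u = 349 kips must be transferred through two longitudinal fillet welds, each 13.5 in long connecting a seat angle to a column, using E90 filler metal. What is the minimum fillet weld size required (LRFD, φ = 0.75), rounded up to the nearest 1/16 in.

w = 1/2 in

E90XX → F_EXX = 90 ksi.
Total weld length L = 27 in.
Required throat t_e = P_u / (φ × 0.6 F_EXX × L) = 349 / (0.75 × 0.6 × 90 × 27) = 0.3192 in.
Required leg w = t_e / 0.707 = 0.4514 in → use 1/2 in.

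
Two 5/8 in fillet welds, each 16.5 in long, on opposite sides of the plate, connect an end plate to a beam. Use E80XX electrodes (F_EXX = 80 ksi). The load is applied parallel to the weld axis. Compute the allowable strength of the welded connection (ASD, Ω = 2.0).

Effective throat t_e = 0.707 × 0.625 = 0.4419 in.
Total length L = 33 in; A_we = 0.4419 × 33 = 14.58 in².
F_nw = 0.6 F_EXX = 0.6 × 80 = 48 ksi.
R_n = 48 × 14.58 = 699.9 kip; R_n/Ω = 699.9/2.0 = 350 kip.

R_n/Ω ≈ 350 kip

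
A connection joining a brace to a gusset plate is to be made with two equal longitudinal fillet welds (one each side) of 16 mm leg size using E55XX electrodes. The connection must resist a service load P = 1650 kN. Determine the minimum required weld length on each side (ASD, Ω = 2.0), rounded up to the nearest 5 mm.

E55XX → F_EXX = 550 MPa.
Throat t_e = 0.707 × 16 = 11.31 mm.
r_n/Ω = (0.6 × 550 × 11.31) / 2.0 = 1866 N/mm = 1.866 kN/mm.
L_req = P / (r_n/Ω) = 1650 / 1.866 = 884 mm total.
Per side: 884 / 2 = 442 mm.
Round up → use L = 445 mm on each side.

L = 445 mm on each side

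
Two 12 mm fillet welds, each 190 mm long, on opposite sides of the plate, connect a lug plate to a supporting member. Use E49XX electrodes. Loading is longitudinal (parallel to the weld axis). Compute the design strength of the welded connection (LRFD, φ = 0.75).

φR_n ≈ 711 kN

E49XX → F_EXX = 490 MPa.
Effective throat t_e = 0.707 × 12 = 8.484 mm.
Total length L = 380 mm; A_we = 8.484 × 380 = 3224 mm².
F_nw = 0.6 F_EXX = 0.6 × 490 = 294 MPa.
φR_n = 0.75 × 294 × 3224 × 10⁻³ = 710.9 kN.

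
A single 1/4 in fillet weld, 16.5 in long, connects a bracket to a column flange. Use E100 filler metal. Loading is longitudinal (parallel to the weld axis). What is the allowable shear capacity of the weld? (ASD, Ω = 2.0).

E100XX → F_EXX = 100 ksi.
Effective throat t_e = 0.707 × 0.25 = 0.1767 in.
Total length L = 16.5 in; A_we = 0.1767 × 16.5 = 2.916 in².
F_nw = 0.6 F_EXX = 0.6 × 100 = 60 ksi.
R_n = 60 × 2.916 = 175 kips; R_n/Ω = 175/2.0 = 87.49 kips.

R_n/Ω ≈ 87.5 kips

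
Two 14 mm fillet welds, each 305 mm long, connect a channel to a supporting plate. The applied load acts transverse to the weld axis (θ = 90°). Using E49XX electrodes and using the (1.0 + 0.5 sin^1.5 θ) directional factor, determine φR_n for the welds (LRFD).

E49XX → F_EXX = 490 MPa.
t_e = 0.707 × 14 = 9.898 mm; A_we = 9.898 × 610 = 6038 mm².
Directional factor: 1.0 + 0.5 sin^1.5(90°) = 1.5.
F_nw = 0.6 × 490 × 1.5 = 441 MPa.
φR_n = 0.75 × 441 × 6038 × 10⁻³ = 1997 kN.

φR_n ≈ 2000 kN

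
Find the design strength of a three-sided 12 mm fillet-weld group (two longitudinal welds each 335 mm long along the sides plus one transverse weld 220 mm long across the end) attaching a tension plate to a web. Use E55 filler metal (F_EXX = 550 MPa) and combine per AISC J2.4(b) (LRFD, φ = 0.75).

t_e = 0.707 × 12 = 8.484 mm.
R_nwl = 0.6 × 550 × 8.484 × 670 × 10⁻³ = 1876 kN (longitudinal, 2 welds).
R_nwt = 0.6 × 550 × 8.484 × 220 × 10⁻³ = 615.9 kN (transverse, base value).
(i) R_nwl + R_nwt = 2492 kN; (ii) 0.85 R_nwl + 1.5 R_nwt = 2518 kN.
R_n = max = 2518 kN [governs: (ii)]; φR_n = 1889 kN.

φR_n ≈ 1890 kN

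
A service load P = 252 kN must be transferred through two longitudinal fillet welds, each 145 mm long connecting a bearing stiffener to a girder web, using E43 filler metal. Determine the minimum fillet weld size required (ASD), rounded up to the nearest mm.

E43XX → F_EXX = 430 MPa.
Total weld length L = 290 mm.
Required throat t_e = P × Ω / (0.6 F_EXX × L) = 252 × 2.0 / (0.6 × 430 × 290 × 10⁻³) = 6.736 mm.
Required leg w = t_e / 0.707 = 9.528 mm → use 10 mm.

w = 10 mm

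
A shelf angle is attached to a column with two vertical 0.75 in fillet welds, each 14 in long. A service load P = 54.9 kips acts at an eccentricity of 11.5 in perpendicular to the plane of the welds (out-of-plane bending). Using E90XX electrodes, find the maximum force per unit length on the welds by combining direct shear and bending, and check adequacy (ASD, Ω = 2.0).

E90XX → F_EXX = 90 ksi.
L_w = 2 × 14 = 28 in; section modulus (unit throat) S = 2 × L²/6 = 65.33 in².
Direct shear f_v = P/L_w = 54.9/28 = 1.961 kip/in.
Moment M = P × e = 54.9 × 11.5 = 631.35 kip·in; bending f_b = M/S = 9.664 kip/in.
f_max = √(f_v² + f_b²) = √(1.961² + 9.664²) = 9.86 kip/in.
r_n/Ω = (1/2.0) × 0.6 × 90 × (0.707 × 0.75) = 14.32 kip/in → adequate.

f_max ≈ 9.86 kip/in; adequate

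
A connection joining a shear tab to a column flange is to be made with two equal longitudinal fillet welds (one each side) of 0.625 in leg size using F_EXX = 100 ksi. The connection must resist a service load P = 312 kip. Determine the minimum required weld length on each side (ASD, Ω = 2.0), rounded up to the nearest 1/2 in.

Throat t_e = 0.707 × 0.625 = 0.4419 in.
r_n/Ω = (0.6 × 100 × 0.4419) / 2.0 = 13.26 kip/in.
L_req = P / (r_n/Ω) = 312 / 13.26 = 23.54 in total.
Per side: 23.54 / 2 = 11.77 in.
Round up → use L = 12 in on each side.

L = 12 in on each side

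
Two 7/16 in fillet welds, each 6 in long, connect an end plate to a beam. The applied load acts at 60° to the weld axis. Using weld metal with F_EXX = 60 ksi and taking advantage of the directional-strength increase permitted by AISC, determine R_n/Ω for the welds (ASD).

t_e = 0.707 × 0.4375 = 0.3093 in; A_we = 0.3093 × 12 = 3.712 in².
Directional factor: 1.0 + 0.5 sin^1.5(60°) = 1.403.
F_nw = 0.6 × 60 × 1.403 = 50.51 ksi.
R_n/Ω = (50.51 × 3.712) / 2.0 = 93.73 kip.

R_n/Ω ≈ 93.7 kip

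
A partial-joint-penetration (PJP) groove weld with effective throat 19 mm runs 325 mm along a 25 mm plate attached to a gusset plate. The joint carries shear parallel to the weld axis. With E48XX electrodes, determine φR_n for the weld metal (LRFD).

E48XX → F_EXX = 480 MPa.
Effective throat (given) t_e = 19 mm.
A_we = 19 × 325 = 6175 mm².
F_nw = 0.6 F_EXX = 288 MPa.
φR_n = 0.75 × 288 × 6175 × 10⁻³ = 1334 kN.

φR_n ≈ 1330 kN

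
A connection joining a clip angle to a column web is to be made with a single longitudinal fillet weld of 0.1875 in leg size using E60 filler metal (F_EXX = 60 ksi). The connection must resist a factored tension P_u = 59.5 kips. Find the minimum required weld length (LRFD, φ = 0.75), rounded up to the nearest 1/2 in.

Throat t_e = 0.707 × 0.1875 = 0.1326 in.
φr_n = 0.75 × 0.6 × 60 × 0.1326 = 3.579 kips/in.
L_req = P_u / φr_n = 59.5 / 3.579 = 16.62 in total.
Round up → use L = 17 in.

L = 17 in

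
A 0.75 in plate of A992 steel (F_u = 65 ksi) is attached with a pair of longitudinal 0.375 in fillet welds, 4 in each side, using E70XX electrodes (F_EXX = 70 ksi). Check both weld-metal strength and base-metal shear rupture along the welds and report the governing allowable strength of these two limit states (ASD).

R_n/Ω ≈ 44.5 kip (weld metal governs)

t_e = 0.707 × 0.375 = 0.2651 in; L = 8 in.
Weld metal: R_n/Ω = (1/2.0) × 0.6 × 70 × 0.2651 × 8 = 44.54 kip.
Base metal (shear rupture): R_n/Ω = (1/2.0) × 0.6 × 65 × 0.75 × 8 = 117 kip.
Governing: weld metal.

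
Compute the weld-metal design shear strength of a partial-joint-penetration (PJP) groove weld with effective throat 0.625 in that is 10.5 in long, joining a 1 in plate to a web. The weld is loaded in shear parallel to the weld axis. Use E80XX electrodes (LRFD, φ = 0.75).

φR_n ≈ 236 kip

E80XX → F_EXX = 80 ksi.
Effective throat (given) t_e = 0.625 in.
A_we = 0.625 × 10.5 = 6.562 in².
F_nw = 0.6 F_EXX = 48 ksi.
φR_n = 0.75 × 48 × 6.562 = 236.2 kip.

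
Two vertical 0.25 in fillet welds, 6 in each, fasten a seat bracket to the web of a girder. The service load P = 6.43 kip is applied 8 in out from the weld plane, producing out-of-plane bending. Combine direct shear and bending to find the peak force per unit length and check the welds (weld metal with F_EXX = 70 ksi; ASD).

L_w = 2 × 6 = 12 in; section modulus (unit throat) S = 2 × L²/6 = 12 in².
Direct shear f_v = P/L_w = 6.43/12 = 0.5358 kip/in.
Moment M = P × e = 6.43 × 8 = 51.44 kip·in; bending f_b = M/S = 4.287 kip/in.
f_max = √(f_v² + f_b²) = √(0.5358² + 4.287²) = 4.32 kip/in.
r_n/Ω = (1/2.0) × 0.6 × 70 × (0.707 × 0.25) = 3.712 kip/in → NOT adequate.

f_max ≈ 4.32 kip/in; NOT adequate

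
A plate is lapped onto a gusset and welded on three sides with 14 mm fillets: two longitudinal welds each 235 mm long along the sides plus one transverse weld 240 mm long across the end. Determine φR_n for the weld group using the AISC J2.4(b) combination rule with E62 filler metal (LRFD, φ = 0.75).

φR_n ≈ 2100 kN

E62XX → F_EXX = 620 MPa.
t_e = 0.707 × 14 = 9.898 mm.
R_nwl = 0.6 × 620 × 9.898 × 470 × 10⁻³ = 1731 kN (longitudinal, 2 welds).
R_nwt = 0.6 × 620 × 9.898 × 240 × 10⁻³ = 883.7 kN (transverse, base value).
(i) R_nwl + R_nwt = 2614 kN; (ii) 0.85 R_nwl + 1.5 R_nwt = 2797 kN.
R_n = max = 2797 kN [governs: (ii)]; φR_n = 2097 kN.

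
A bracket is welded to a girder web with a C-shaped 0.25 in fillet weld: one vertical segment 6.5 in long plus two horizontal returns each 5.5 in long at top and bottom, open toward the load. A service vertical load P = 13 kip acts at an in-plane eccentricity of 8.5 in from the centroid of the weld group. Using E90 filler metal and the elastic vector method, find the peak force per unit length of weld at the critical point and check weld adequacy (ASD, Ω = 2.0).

f_max ≈ 3.38 kip/in; adequate

E90XX → F_EXX = 90 ksi.
Total weld length L_w = 17.5 in. Treat welds as unit-width lines.
Centroid: x̄ = 2×5.5×2.75 / 17.5 = 1.729 in from the vertical weld.
Polar moment about centroid: J = I_x + I_y = [6.5³/12 + 2×5.5×3.25²] + [6.5×1.729² + 2(5.5³/12 + 5.5×1.021²)] = 197.7 in³.
Direct shear f_v = P/L_w = 13 / 17.5 = 0.7429 kip/in (vertical).
Torsion M = P·e = 13 × 8.5 = 110.5 kip·in.
Critical point at (x, y) = (3.771, 3.25) from centroid. f_tx = M·y/J = 1.817 kip/in; f_ty = M·x/J = 2.108 kip/in.
Resultant f_max = √[f_tx² + (f_v + f_ty)²] = √[1.817² + (0.7429 + 2.108)²] = 3.38 kip/in.
Capacity per unit length: r_n/Ω = (1/2.0) × 0.6 × 90 × (0.707 × 0.25) = 4.772 kip/in.
3.38 ≤ 4.772 → adequate.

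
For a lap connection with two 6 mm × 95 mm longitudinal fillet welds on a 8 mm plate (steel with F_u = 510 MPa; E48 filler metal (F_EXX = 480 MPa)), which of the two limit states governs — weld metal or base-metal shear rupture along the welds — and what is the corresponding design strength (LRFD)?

t_e = 0.707 × 6 = 4.242 mm; L = 190 mm.
Weld metal: φR_n = 0.75 × 0.6 × 480 × 4.242 × 190 × 10⁻³ = 174.1 kN.
Base metal (shear rupture): φR_n = 0.75 × 0.6 × 510 × 8 × 190 × 10⁻³ = 348.8 kN.
Governing: weld metal.

φR_n ≈ 174 kN (weld metal governs)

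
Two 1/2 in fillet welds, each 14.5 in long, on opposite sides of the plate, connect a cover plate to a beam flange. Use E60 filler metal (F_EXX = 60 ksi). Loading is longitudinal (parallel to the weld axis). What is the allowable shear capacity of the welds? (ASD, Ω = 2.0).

Effective throat t_e = 0.707 × 0.5 = 0.3535 in.
Total length L = 29 in; A_we = 0.3535 × 29 = 10.25 in².
F_nw = 0.6 F_EXX = 0.6 × 60 = 36 ksi.
R_n = 36 × 10.25 = 369.1 kips; R_n/Ω = 369.1/2.0 = 184.5 kips.

R_n/Ω ≈ 185 kips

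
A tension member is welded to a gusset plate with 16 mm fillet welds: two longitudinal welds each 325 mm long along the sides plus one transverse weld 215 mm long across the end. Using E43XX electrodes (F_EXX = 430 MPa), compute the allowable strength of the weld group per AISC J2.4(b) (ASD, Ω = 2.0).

R_n/Ω ≈ 1280 kN

t_e = 0.707 × 16 = 11.31 mm.
R_nwl = 0.6 × 430 × 11.31 × 650 × 10⁻³ = 1897 kN (longitudinal, 2 welds).
R_nwt = 0.6 × 430 × 11.31 × 215 × 10⁻³ = 627.5 kN (transverse, base value).
(i) R_nwl + R_nwt = 2524 kN; (ii) 0.85 R_nwl + 1.5 R_nwt = 2554 kN.
R_n = max = 2554 kN [governs: (ii)]; R_n/Ω = 1277 kN.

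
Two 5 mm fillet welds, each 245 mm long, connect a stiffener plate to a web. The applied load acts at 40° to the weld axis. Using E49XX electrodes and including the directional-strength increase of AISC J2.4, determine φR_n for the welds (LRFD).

E49XX → F_EXX = 490 MPa.
t_e = 0.707 × 5 = 3.535 mm; A_we = 3.535 × 490 = 1732 mm².
Directional factor: 1.0 + 0.5 sin^1.5(40°) = 1.258.
F_nw = 0.6 × 490 × 1.258 = 369.8 MPa.
φR_n = 0.75 × 369.8 × 1732 × 10⁻³ = 480.4 kN.

φR_n ≈ 480 kN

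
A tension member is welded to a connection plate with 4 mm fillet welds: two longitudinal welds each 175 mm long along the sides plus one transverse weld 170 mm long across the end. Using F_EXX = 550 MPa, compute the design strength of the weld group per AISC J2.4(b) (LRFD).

φR_n ≈ 387 kN

t_e = 0.707 × 4 = 2.828 mm.
R_nwl = 0.6 × 550 × 2.828 × 350 × 10⁻³ = 326.6 kN (longitudinal, 2 welds).
R_nwt = 0.6 × 550 × 2.828 × 170 × 10⁻³ = 158.7 kN (transverse, base value).
(i) R_nwl + R_nwt = 485.3 kN; (ii) 0.85 R_nwl + 1.5 R_nwt = 515.6 kN.
R_n = max = 515.6 kN [governs: (ii)]; φR_n = 386.7 kN.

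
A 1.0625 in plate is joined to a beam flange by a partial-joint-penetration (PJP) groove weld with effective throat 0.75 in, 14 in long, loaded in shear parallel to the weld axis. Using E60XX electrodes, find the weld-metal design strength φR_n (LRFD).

φR_n ≈ 284 kips

E60XX → F_EXX = 60 ksi.
Effective throat (given) t_e = 0.75 in.
A_we = 0.75 × 14 = 10.5 in².
F_nw = 0.6 F_EXX = 36 ksi.
φR_n = 0.75 × 36 × 10.5 = 283.5 kips.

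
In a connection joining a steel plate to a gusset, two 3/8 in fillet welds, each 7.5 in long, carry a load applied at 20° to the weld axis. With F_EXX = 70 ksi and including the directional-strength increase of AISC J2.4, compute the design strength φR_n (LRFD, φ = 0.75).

t_e = 0.707 × 0.375 = 0.2651 in; A_we = 0.2651 × 15 = 3.977 in².
Directional factor: 1.0 + 0.5 sin^1.5(20°) = 1.1.
F_nw = 0.6 × 70 × 1.1 = 46.2 ksi.
φR_n = 0.75 × 46.2 × 3.977 = 137.8 kip.

φR_n ≈ 138 kip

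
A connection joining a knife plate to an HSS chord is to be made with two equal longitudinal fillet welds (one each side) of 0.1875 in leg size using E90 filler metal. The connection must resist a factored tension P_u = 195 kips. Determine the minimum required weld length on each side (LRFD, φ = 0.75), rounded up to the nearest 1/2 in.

L = 18.5 in on each side

E90XX → F_EXX = 90 ksi.
Throat t_e = 0.707 × 0.1875 = 0.1326 in.
φr_n = 0.75 × 0.6 × 90 × 0.1326 = 5.369 kips/in.
L_req = P_u / φr_n = 195 / 5.369 = 36.32 in total.
Per side: 36.32 / 2 = 18.16 in.
Round up → use L = 18.5 in on each side.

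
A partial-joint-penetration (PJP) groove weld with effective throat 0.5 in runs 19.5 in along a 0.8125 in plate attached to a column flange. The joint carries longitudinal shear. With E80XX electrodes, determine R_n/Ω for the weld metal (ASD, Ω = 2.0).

R_n/Ω ≈ 234 kip

E80XX → F_EXX = 80 ksi.
Effective throat (given) t_e = 0.5 in.
A_we = 0.5 × 19.5 = 9.75 in².
F_nw = 0.6 F_EXX = 48 ksi.
R_n/Ω = (48 × 9.75) / 2.0 = 234 kip.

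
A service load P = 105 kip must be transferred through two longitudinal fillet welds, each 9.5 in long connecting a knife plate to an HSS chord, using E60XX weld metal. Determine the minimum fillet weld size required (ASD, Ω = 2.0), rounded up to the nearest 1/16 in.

E60XX → F_EXX = 60 ksi.
Total weld length L = 19 in.
Required throat t_e = P × Ω / (0.6 F_EXX × L) = 105 × 2.0 / (0.6 × 60 × 19) = 0.307 in.
Required leg w = t_e / 0.707 = 0.4343 in → use 7/16 in.

w = 7/16 in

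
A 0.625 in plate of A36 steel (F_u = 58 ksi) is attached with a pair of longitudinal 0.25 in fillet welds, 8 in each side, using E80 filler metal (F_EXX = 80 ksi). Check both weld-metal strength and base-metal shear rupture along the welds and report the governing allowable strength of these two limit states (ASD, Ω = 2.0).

R_n/Ω ≈ 67.9 kips (weld metal governs)

t_e = 0.707 × 0.25 = 0.1767 in; L = 16 in.
Weld metal: R_n/Ω = (1/2.0) × 0.6 × 80 × 0.1767 × 16 = 67.87 kips.
Base metal (shear rupture): R_n/Ω = (1/2.0) × 0.6 × 58 × 0.625 × 16 = 174 kips.
Governing: weld metal.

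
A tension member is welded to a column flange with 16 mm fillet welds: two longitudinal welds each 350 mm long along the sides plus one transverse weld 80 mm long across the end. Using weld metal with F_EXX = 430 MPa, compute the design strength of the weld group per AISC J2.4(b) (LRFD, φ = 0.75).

t_e = 0.707 × 16 = 11.31 mm.
R_nwl = 0.6 × 430 × 11.31 × 700 × 10⁻³ = 2043 kN (longitudinal, 2 welds).
R_nwt = 0.6 × 430 × 11.31 × 80 × 10⁻³ = 233.5 kN (transverse, base value).
(i) R_nwl + R_nwt = 2276 kN; (ii) 0.85 R_nwl + 1.5 R_nwt = 2087 kN.
R_n = max = 2276 kN [governs: (i)]; φR_n = 1707 kN.

φR_n ≈ 1710 kN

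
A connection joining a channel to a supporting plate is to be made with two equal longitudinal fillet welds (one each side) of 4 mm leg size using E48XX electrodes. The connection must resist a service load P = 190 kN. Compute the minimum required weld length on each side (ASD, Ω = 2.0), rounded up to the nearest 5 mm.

E48XX → F_EXX = 480 MPa.
Throat t_e = 0.707 × 4 = 2.828 mm.
r_n/Ω = (0.6 × 480 × 2.828) / 2.0 = 407.2 N/mm = 0.4072 kN/mm.
L_req = P / (r_n/Ω) = 190 / 0.4072 = 466.6 mm total.
Per side: 466.6 / 2 = 233.3 mm.
Round up → use L = 235 mm on each side.

L = 235 mm on each side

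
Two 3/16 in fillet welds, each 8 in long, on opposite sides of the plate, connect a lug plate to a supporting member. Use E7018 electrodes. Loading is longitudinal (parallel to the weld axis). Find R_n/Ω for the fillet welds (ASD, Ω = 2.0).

R_n/Ω ≈ 44.5 kips

E70XX → F_EXX = 70 ksi.
Effective throat t_e = 0.707 × 0.1875 = 0.1326 in.
Total length L = 16 in; A_we = 0.1326 × 16 = 2.121 in².
F_nw = 0.6 F_EXX = 0.6 × 70 = 42 ksi.
R_n = 42 × 2.121 = 89.08 kips; R_n/Ω = 89.08/2.0 = 44.54 kips.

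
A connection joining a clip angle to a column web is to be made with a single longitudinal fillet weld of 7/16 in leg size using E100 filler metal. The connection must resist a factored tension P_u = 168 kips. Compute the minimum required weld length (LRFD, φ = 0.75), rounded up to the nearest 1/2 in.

L = 12.5 in

E100XX → F_EXX = 100 ksi.
Throat t_e = 0.707 × 0.4375 = 0.3093 in.
φr_n = 0.75 × 0.6 × 100 × 0.3093 = 13.92 kips/in.
L_req = P_u / φr_n = 168 / 13.92 = 12.07 in total.
Round up → use L = 12.5 in.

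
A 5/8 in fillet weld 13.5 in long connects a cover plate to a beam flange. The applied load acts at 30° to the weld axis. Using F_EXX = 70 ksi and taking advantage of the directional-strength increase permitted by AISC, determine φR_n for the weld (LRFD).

t_e = 0.707 × 0.625 = 0.4419 in; A_we = 0.4419 × 13.5 = 5.965 in².
Directional factor: 1.0 + 0.5 sin^1.5(30°) = 1.177.
F_nw = 0.6 × 70 × 1.177 = 49.42 ksi.
φR_n = 0.75 × 49.42 × 5.965 = 221.1 kips.

φR_n ≈ 221 kips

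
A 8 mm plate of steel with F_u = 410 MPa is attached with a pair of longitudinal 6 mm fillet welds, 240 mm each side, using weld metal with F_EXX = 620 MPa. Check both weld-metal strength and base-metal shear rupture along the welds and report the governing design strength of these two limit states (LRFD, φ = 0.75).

φR_n ≈ 568 kN (weld metal governs)

t_e = 0.707 × 6 = 4.242 mm; L = 480 mm.
Weld metal: φR_n = 0.75 × 0.6 × 620 × 4.242 × 480 × 10⁻³ = 568.1 kN.
Base metal (shear rupture): φR_n = 0.75 × 0.6 × 410 × 8 × 480 × 10⁻³ = 708.5 kN.
Governing: weld metal.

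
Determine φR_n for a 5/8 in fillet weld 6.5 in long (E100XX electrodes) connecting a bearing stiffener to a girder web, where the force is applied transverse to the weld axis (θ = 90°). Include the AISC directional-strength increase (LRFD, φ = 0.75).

φR_n ≈ 194 kip

E100XX → F_EXX = 100 ksi.
t_e = 0.707 × 0.625 = 0.4419 in; A_we = 0.4419 × 6.5 = 2.872 in².
Directional factor: 1.0 + 0.5 sin^1.5(90°) = 1.5.
F_nw = 0.6 × 100 × 1.5 = 90 ksi.
φR_n = 0.75 × 90 × 2.872 = 193.9 kip.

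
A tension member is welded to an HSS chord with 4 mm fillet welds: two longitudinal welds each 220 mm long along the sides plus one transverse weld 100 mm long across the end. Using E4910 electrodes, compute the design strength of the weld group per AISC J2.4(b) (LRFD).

E49XX → F_EXX = 490 MPa.
t_e = 0.707 × 4 = 2.828 mm.
R_nwl = 0.6 × 490 × 2.828 × 440 × 10⁻³ = 365.8 kN (longitudinal, 2 welds).
R_nwt = 0.6 × 490 × 2.828 × 100 × 10⁻³ = 83.14 kN (transverse, base value).
(i) R_nwl + R_nwt = 449 kN; (ii) 0.85 R_nwl + 1.5 R_nwt = 435.7 kN.
R_n = max = 449 kN [governs: (i)]; φR_n = 336.7 kN.

φR_n ≈ 337 kN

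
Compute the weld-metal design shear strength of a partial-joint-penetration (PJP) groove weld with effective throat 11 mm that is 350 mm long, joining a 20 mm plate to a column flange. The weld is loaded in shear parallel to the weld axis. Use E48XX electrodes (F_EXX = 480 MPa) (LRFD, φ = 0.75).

φR_n ≈ 832 kN

Effective throat (given) t_e = 11 mm.
A_we = 11 × 350 = 3850 mm².
F_nw = 0.6 F_EXX = 288 MPa.
φR_n = 0.75 × 288 × 3850 × 10⁻³ = 831.6 kN.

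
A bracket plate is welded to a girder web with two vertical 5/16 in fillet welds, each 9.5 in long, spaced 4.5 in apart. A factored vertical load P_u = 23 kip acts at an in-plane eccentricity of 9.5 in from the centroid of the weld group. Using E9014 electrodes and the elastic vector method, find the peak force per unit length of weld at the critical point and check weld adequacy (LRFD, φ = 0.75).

E90XX → F_EXX = 90 ksi.
Total weld length L_w = 19 in. Treat welds as unit-width lines.
Polar moment about centroid: J = 2[d³/12 + d(b/2)²] = 2[9.5³/12 + 9.5×2.25²] = 239.1 in³.
Direct shear f_v = P/L_w = 23 / 19 = 1.211 kip/in (vertical).
Torsion M = P·e = 23 × 9.5 = 218.5 kip·in.
Critical point at (x, y) = (2.25, 4.75) from centroid. f_tx = M·y/J = 4.341 kip/in; f_ty = M·x/J = 2.056 kip/in.
Resultant f_max = √[f_tx² + (f_v + f_ty)²] = √[4.341² + (1.211 + 2.056)²] = 5.433 kip/in.
Capacity per unit length: φr_n = 0.75 × 0.6 × 90 × (0.707 × 0.3125) = 8.948 kip/in.
5.433 ≤ 8.948 → adequate.

f_max ≈ 5.43 kip/in; adequate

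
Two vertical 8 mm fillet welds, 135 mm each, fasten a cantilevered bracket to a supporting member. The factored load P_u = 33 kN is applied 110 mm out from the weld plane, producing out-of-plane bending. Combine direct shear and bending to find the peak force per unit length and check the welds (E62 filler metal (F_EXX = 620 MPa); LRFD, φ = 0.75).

f_max ≈ 610 N/mm; adequate

L_w = 2 × 135 = 270 mm; section modulus (unit throat) S = 2 × L²/6 = 6075 mm².
Direct shear f_v = P/L_w = 33×10³/270 = 122.2 N/mm.
Moment M = P × e = 33×10³ × 110 = 3630000 N·mm; bending f_b = M/S = 597.5 N/mm.
f_max = √(f_v² + f_b²) = √(122.2² + 597.5²) = 609.9 N/mm.
φr_n = 0.75 × 0.6 × 620 × (0.707 × 8) = 1578 N/mm → adequate.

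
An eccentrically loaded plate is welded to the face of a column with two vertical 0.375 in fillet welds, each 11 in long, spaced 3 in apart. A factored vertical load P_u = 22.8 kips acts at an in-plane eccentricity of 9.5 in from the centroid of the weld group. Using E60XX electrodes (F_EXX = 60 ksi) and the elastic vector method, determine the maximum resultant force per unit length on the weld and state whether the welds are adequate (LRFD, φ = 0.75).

Total weld length L_w = 22 in. Treat welds as unit-width lines.
Polar moment about centroid: J = 2[d³/12 + d(b/2)²] = 2[11³/12 + 11×1.5²] = 271.3 in³.
Direct shear f_v = P/L_w = 22.8 / 22 = 1.036 kip/in (vertical).
Torsion M = P·e = 22.8 × 9.5 = 216.6 kip·in.
Critical point at (x, y) = (1.5, 5.5) from centroid. f_tx = M·y/J = 4.391 kip/in; f_ty = M·x/J = 1.197 kip/in.
Resultant f_max = √[f_tx² + (f_v + f_ty)²] = √[4.391² + (1.036 + 1.197)²] = 4.926 kip/in.
Capacity per unit length: φr_n = 0.75 × 0.6 × 60 × (0.707 × 0.375) = 7.158 kip/in.
4.926 ≤ 7.158 → adequate.

f_max ≈ 4.93 kip/in; adequate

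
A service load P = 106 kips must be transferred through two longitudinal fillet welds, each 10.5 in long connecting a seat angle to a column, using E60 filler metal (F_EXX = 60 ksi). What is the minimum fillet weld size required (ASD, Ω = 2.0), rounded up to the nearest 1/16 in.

Total weld length L = 21 in.
Required throat t_e = P × Ω / (0.6 F_EXX × L) = 106 × 2.0 / (0.6 × 60 × 21) = 0.2804 in.
Required leg w = t_e / 0.707 = 0.3966 in → use 7/16 in.

w = 7/16 in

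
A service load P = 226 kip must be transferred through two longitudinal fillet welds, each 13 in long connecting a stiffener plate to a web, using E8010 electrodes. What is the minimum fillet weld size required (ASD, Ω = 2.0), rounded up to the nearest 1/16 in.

E80XX → F_EXX = 80 ksi.
Total weld length L = 26 in.
Required throat t_e = P × Ω / (0.6 F_EXX × L) = 226 × 2.0 / (0.6 × 80 × 26) = 0.3622 in.
Required leg w = t_e / 0.707 = 0.5123 in → use 9/16 in.

w = 9/16 in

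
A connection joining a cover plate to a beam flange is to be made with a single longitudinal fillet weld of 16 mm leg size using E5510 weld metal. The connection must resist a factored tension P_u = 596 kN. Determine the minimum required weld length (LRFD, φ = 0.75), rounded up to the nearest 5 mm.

L = 215 mm

E55XX → F_EXX = 550 MPa.
Throat t_e = 0.707 × 16 = 11.31 mm.
φr_n = 0.75 × 0.6 × 550 × 11.31 × 10⁻³ = 2.8 kN/mm.
L_req = P_u / φr_n = 596 / 2.8 = 212.9 mm total.
Round up → use L = 215 mm.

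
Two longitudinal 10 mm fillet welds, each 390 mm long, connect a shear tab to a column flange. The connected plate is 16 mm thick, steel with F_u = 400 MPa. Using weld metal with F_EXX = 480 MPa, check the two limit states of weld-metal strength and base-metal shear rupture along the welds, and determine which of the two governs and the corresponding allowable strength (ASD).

t_e = 0.707 × 10 = 7.07 mm; L = 780 mm.
Weld metal: R_n/Ω = (1/2.0) × 0.6 × 480 × 7.07 × 780 × 10⁻³ = 794.1 kN.
Base metal (shear rupture): R_n/Ω = (1/2.0) × 0.6 × 400 × 16 × 780 × 10⁻³ = 1498 kN.
Governing: weld metal.

R_n/Ω ≈ 794 kN (weld metal governs)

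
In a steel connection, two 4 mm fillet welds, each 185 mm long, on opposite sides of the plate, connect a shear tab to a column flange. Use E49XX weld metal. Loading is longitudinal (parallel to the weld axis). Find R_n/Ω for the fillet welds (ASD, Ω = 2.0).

E49XX → F_EXX = 490 MPa.
Effective throat t_e = 0.707 × 4 = 2.828 mm.
Total length L = 370 mm; A_we = 2.828 × 370 = 1046 mm².
F_nw = 0.6 F_EXX = 0.6 × 490 = 294 MPa.
R_n = 294 × 1046 × 10⁻³ = 307.6 kN; R_n/Ω = 307.6/2.0 = 153.8 kN.

R_n/Ω ≈ 154 kN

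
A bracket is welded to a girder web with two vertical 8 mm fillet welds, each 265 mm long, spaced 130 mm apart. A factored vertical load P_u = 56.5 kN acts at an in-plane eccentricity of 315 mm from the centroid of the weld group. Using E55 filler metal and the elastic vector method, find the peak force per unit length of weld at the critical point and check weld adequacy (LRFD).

E55XX → F_EXX = 550 MPa.
Total weld length L_w = 530 mm. Treat welds as unit-width lines.
Polar moment about centroid: J = 2[d³/12 + d(b/2)²] = 2[265³/12 + 265×65²] = 5341000 mm³.
Direct shear f_v = P/L_w = 56.5×10³ / 530 = 106.6 N/mm (vertical).
Torsion M = P·e = 56.5×10³ × 315 = 17798000 N·mm.
Critical point at (x, y) = (65, 132.5) from centroid. f_tx = M·y/J = 441.5 N/mm; f_ty = M·x/J = 216.6 N/mm.
Resultant f_max = √[f_tx² + (f_v + f_ty)²] = √[441.5² + (106.6 + 216.6)²] = 547.2 N/mm.
Capacity per unit length: φr_n = 0.75 × 0.6 × 550 × (0.707 × 8) = 1400 N/mm.
547.2 ≤ 1400 → adequate.

f_max ≈ 547 N/mm; adequate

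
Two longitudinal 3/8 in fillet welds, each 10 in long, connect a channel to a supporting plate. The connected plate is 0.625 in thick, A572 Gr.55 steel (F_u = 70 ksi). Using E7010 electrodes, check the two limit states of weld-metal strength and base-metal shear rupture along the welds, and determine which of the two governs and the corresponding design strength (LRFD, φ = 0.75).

E70XX → F_EXX = 70 ksi.
t_e = 0.707 × 0.375 = 0.2651 in; L = 20 in.
Weld metal: φR_n = 0.75 × 0.6 × 70 × 0.2651 × 20 = 167 kip.
Base metal (shear rupture): φR_n = 0.75 × 0.6 × 70 × 0.625 × 20 = 393.8 kip.
Governing: weld metal.

φR_n ≈ 167 kip (weld metal governs)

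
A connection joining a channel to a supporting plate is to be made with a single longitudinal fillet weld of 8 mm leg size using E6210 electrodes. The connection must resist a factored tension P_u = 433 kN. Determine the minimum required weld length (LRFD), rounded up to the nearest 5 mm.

E62XX → F_EXX = 620 MPa.
Throat t_e = 0.707 × 8 = 5.656 mm.
φr_n = 0.75 × 0.6 × 620 × 5.656 × 10⁻³ = 1.578 kN/mm.
L_req = P_u / φr_n = 433 / 1.578 = 274.4 mm total.
Round up → use L = 275 mm.

L = 275 mm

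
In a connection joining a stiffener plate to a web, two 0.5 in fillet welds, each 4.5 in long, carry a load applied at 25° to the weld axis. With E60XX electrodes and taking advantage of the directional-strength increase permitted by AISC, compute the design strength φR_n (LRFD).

φR_n ≈ 97.7 kip

E60XX → F_EXX = 60 ksi.
t_e = 0.707 × 0.5 = 0.3535 in; A_we = 0.3535 × 9 = 3.181 in².
Directional factor: 1.0 + 0.5 sin^1.5(25°) = 1.137.
F_nw = 0.6 × 60 × 1.137 = 40.95 ksi.
φR_n = 0.75 × 40.95 × 3.181 = 97.7 kip.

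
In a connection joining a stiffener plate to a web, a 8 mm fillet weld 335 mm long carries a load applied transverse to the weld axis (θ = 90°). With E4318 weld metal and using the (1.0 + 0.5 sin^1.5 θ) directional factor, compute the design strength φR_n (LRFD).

E43XX → F_EXX = 430 MPa.
t_e = 0.707 × 8 = 5.656 mm; A_we = 5.656 × 335 = 1895 mm².
Directional factor: 1.0 + 0.5 sin^1.5(90°) = 1.5.
F_nw = 0.6 × 430 × 1.5 = 387 MPa.
φR_n = 0.75 × 387 × 1895 × 10⁻³ = 550 kN.

φR_n ≈ 550 kN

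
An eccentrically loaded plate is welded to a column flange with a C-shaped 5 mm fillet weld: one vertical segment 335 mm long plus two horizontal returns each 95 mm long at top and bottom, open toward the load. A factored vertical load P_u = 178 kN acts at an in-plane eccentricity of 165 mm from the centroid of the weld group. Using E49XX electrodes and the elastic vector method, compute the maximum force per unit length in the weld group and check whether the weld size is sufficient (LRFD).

E49XX → F_EXX = 490 MPa.
Total weld length L_w = 525 mm. Treat welds as unit-width lines.
Centroid: x̄ = 2×95×47.5 / 525 = 17.19 mm from the vertical weld.
Polar moment about centroid: J = I_x + I_y = [335³/12 + 2×95×167.5²] + [335×17.19² + 2(95³/12 + 95×30.31²)] = 8880000 mm³.
Direct shear f_v = P/L_w = 178×10³ / 525 = 339 N/mm (vertical).
Torsion M = P·e = 178×10³ × 165 = 29370000 N·mm.
Critical point at (x, y) = (77.81, 167.5) from centroid. f_tx = M·y/J = 554 N/mm; f_ty = M·x/J = 257.3 N/mm.
Resultant f_max = √[f_tx² + (f_v + f_ty)²] = √[554² + (339 + 257.3)²] = 814 N/mm.
Capacity per unit length: φr_n = 0.75 × 0.6 × 490 × (0.707 × 5) = 779.5 N/mm.
814 > 779.5 → NOT adequate.

f_max ≈ 814 N/mm; NOT adequate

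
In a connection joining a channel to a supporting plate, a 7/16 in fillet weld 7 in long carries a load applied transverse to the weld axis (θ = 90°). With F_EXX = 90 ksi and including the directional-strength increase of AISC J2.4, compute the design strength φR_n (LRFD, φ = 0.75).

φR_n ≈ 132 kips

t_e = 0.707 × 0.4375 = 0.3093 in; A_we = 0.3093 × 7 = 2.165 in².
Directional factor: 1.0 + 0.5 sin^1.5(90°) = 1.5.
F_nw = 0.6 × 90 × 1.5 = 81 ksi.
φR_n = 0.75 × 81 × 2.165 = 131.5 kips.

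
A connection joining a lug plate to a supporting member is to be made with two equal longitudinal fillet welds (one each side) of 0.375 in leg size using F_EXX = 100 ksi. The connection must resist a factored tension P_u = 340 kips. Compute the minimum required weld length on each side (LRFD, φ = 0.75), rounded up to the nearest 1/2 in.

L = 14.5 in on each side

Throat t_e = 0.707 × 0.375 = 0.2651 in.
φr_n = 0.75 × 0.6 × 100 × 0.2651 = 11.93 kips/in.
L_req = P_u / φr_n = 340 / 11.93 = 28.5 in total.
Per side: 28.5 / 2 = 14.25 in.
Round up → use L = 14.5 in on each side.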